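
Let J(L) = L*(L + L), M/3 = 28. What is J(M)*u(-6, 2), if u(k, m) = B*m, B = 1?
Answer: 28224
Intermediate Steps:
u(k, m) = m (u(k, m) = 1*m = m)
M = 84 (M = 3*28 = 84)
J(L) = 2*L² (J(L) = L*(2*L) = 2*L²)
J(M)*u(-6, 2) = (2*84²)*2 = (2*7056)*2 = 14112*2 = 28224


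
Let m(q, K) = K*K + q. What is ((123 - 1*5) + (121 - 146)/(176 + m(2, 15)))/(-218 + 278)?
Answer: 15843/8060 ≈ 1.9656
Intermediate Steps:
m(q, K) = q + K² (m(q, K) = K² + q = q + K²)
((123 - 1*5) + (121 - 146)/(176 + m(2, 15)))/(-218 + 278) = ((123 - 1*5) + (121 - 146)/(176 + (2 + 15²)))/(-218 + 278) = ((123 - 5) - 25/(176 + (2 + 225)))/60 = (118 - 25/(176 + 227))*(1/60) = (118 - 25/403)*(1/60) = (47529/403)*(1/60) = 15843/8060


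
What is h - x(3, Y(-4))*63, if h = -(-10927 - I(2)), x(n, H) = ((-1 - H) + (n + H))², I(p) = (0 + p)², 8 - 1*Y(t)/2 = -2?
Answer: 10679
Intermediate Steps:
Y(t) = 20 (Y(t) = 16 - 2*(-2) = 16 + 4 = 20)
I(p) = p²
x(n, H) = (-1 + n)² (x(n, H) = ((-1 - H) + (H + n))² = (-1 + n)²)
h = 10931 (h = -(-10927 - 1*2²) = -(-10927 - 1*4) = -(-10927 - 4) = -1*(-10931) = 10931)
h - x(3, Y(-4))*63 = 10931 - (-1 + 3)²*63 = 10931 - 2²*63 = 10931 - 4*63 = 10931 - 1*252 = 10931 - 252 = 10679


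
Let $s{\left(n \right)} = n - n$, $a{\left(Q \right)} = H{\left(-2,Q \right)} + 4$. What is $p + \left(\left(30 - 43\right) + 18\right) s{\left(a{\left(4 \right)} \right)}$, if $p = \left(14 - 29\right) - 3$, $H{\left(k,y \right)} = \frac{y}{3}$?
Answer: $-18$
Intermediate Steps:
$H{\left(k,y \right)} = \frac{y}{3}$ ($H{\left(k,y \right)} = y \frac{1}{3} = \frac{y}{3}$)
$a{\left(Q \right)} = 4 + \frac{Q}{3}$ ($a{\left(Q \right)} = \frac{Q}{3} + 4 = 4 + \frac{Q}{3}$)
$s{\left(n \right)} = 0$
$p = -18$ ($p = -15 - 3 = -18$)
$p + \left(\left(30 - 43\right) + 18\right) s{\left(a{\left(4 \right)} \right)} = -18 + \left(\left(30 - 43\right) + 18\right) 0 = -18 + \left(-13 + 18\right) 0 = -18 + 5 \cdot 0 = -18 + 0 = -18$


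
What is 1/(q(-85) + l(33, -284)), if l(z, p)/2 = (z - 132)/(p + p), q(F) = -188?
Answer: -284/53293 ≈ -0.0053290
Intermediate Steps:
l(z, p) = (-132 + z)/p (l(z, p) = 2*((z - 132)/(p + p)) = 2*((-132 + z)/((2*p))) = 2*((-132 + z)*(1/(2*p))) = 2*((-132 + z)/(2*p)) = (-132 + z)/p)
1/(q(-85) + l(33, -284)) = 1/(-188 + (-132 + 33)/(-284)) = 1/(-188 - 1/284*(-99)) = 1/(-188 + 99/284) = 1/(-53293/284) = -284/53293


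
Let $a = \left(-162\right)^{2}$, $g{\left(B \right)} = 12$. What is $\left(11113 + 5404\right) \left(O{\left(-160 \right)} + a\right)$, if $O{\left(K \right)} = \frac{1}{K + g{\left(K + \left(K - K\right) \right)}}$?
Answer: $\frac{64153861387}{148} \approx 4.3347 \cdot 10^{8}$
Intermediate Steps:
$O{\left(K \right)} = \frac{1}{12 + K}$ ($O{\left(K \right)} = \frac{1}{K + 12} = \frac{1}{12 + K}$)
$a = 26244$
$\left(11113 + 5404\right) \left(O{\left(-160 \right)} + a\right) = \left(11113 + 5404\right) \left(\frac{1}{12 - 160} + 26244\right) = 16517 \left(\frac{1}{-148} + 26244\right) = 16517 \left(- \frac{1}{148} + 26244\right) = 16517 \cdot \frac{3884111}{148} = \frac{64153861387}{148}$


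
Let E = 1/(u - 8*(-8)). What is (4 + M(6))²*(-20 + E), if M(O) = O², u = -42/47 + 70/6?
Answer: -337150400/10543 ≈ -31979.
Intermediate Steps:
u = 1519/141 (u = -42*1/47 + 70*(⅙) = -42/47 + 35/3 = 1519/141 ≈ 10.773)
E = 141/10543 (E = 1/(1519/141 - 8*(-8)) = 1/(1519/141 + 64) = 1/(10543/141) = 141/10543 ≈ 0.013374)
(4 + M(6))²*(-20 + E) = (4 + 6²)²*(-20 + 141/10543) = (4 + 36)²*(-210719/10543) = 40²*(-210719/10543) = 1600*(-210719/10543) = -337150400/10543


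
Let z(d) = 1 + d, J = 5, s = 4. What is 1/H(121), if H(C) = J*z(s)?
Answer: 1/25 ≈ 0.040000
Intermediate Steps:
H(C) = 25 (H(C) = 5*(1 + 4) = 5*5 = 25)
1/H(121) = 1/25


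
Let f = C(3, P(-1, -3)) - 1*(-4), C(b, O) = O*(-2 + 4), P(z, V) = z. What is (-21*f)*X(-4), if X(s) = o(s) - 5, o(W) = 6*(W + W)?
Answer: 2226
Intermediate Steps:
o(W) = 12*W (o(W) = 6*(2*W) = 12*W)
C(b, O) = 2*O (C(b, O) = O*2 = 2*O)
f = 2 (f = 2*(-1) - 1*(-4) = -2 + 4 = 2)
X(s) = -5 + 12*s (X(s) = 12*s - 5 = -5 + 12*s)
(-21*f)*X(-4) = (-21*2)*(-5 + 12*(-4)) = -42*(-5 - 48) = -42*(-53) = 2226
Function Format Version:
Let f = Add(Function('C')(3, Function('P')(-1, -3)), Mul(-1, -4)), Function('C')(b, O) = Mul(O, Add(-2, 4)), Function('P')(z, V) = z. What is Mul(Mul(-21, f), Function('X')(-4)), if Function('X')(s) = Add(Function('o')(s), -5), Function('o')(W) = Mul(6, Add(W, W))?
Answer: 2226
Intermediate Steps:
Function('o')(W) = Mul(12, W) (Function('o')(W) = Mul(6, Mul(2, W)) = Mul(12, W))
Function('C')(b, O) = Mul(2, O) (Function('C')(b, O) = Mul(O, 2) = Mul(2, O))
f = 2 (f = Add(Mul(2, -1), Mul(-1, -4)) = Add(-2, 4) = 2)
Function('X')(s) = Add(-5, Mul(12, s)) (Function('X')(s) = Add(Mul(12, s), -5) = Add(-5, Mul(12, s)))
Mul(Mul(-21, f), Function('X')(-4)) = Mul(Mul(-21, 2), Add(-5, Mul(12, -4))) = Mul(-42, Add(-5, -48)) = Mul(-42, -53) = 2226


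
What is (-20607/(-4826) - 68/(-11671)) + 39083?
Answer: 2201561338883/56324246 ≈ 39087.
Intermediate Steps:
(-20607/(-4826) - 68/(-11671)) + 39083 = (-20607*(-1/4826) - 68*(-1/11671)) + 39083 = (20607/4826 + 68/11671) + 39083 = 240832465/56324246 + 39083 = 2201561338883/56324246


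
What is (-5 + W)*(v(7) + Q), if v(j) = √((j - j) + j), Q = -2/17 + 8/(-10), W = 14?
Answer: -702/85 + 9*√7 ≈ 15.553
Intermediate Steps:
Q = -78/85 (Q = -2*1/17 + 8*(-⅒) = -2/17 - ⅘ = -78/85 ≈ -0.91765)
v(j) = √j (v(j) = √(0 + j) = √j)
(-5 + W)*(v(7) + Q) = (-5 + 14)*(√7 - 78/85) = 9*(-78/85 + √7) = -702/85 + 9*√7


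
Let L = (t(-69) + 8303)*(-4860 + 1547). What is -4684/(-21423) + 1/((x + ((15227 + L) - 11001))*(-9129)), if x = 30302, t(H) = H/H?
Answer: 130545214082743/597068770547312 ≈ 0.21864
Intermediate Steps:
t(H) = 1
L = -27511152 (L = (1 + 8303)*(-4860 + 1547) = 8304*(-3313) = -27511152)
-4684/(-21423) + 1/((x + ((15227 + L) - 11001))*(-9129)) = -4684/(-21423) + 1/((30302 + ((15227 - 27511152) - 11001))*(-9129)) = -4684*(-1/21423) - 1/9129/(30302 + (-27495925 - 11001)) = 4684/21423 - 1/9129/(30302 - 27506926) = 4684/21423 - 1/9129/(-27476624) = 4684/21423 - 1/27476624*(-1/9129) = 4684/21423 + 1/250834100496 = 130545214082743/597068770547312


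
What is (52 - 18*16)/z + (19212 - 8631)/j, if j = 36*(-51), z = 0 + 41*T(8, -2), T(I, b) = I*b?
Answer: -33895/6273 ≈ -5.4033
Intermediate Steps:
z = -656 (z = 0 + 41*(8*(-2)) = 0 + 41*(-16) = 0 - 656 = -656)
j = -1836
(52 - 18*16)/z + (19212 - 8631)/j = (52 - 18*16)/(-656) + (19212 - 8631)/(-1836) = (52 - 288)*(-1/656) + 10581*(-1/1836) = -236*(-1/656) - 3527/612 = 59/164 - 3527/612 = -33895/6273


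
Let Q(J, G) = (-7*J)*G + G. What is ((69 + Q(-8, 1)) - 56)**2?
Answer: 4900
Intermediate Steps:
Q(J, G) = G - 7*G*J (Q(J, G) = -7*G*J + G = G - 7*G*J)
((69 + Q(-8, 1)) - 56)**2 = ((69 + 1*(1 - 7*(-8))) - 56)**2 = ((69 + 1*(1 + 56)) - 56)**2 = ((69 + 1*57) - 56)**2 = ((69 + 57) - 56)**2 = (126 - 56)**2 = 70**2 = 4900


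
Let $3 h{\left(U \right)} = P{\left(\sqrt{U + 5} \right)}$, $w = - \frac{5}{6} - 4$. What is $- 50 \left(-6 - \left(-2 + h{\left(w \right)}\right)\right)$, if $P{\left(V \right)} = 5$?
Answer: $\frac{850}{3} \approx 283.33$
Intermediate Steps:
$w = - \frac{29}{6}$ ($w = \left(-5\right) \frac{1}{6} - 4 = - \frac{5}{6} - 4 = - \frac{29}{6} \approx -4.8333$)
$h{\left(U \right)} = \frac{5}{3}$ ($h{\left(U \right)} = \frac{1}{3} \cdot 5 = \frac{5}{3}$)
$- 50 \left(-6 - \left(-2 + h{\left(w \right)}\right)\right) = - 50 \left(-6 + \left(2 - \frac{5}{3}\right)\right) = - 50 \left(-6 + \frac{1}{3}\right) = \left(-50\right) \left(- \frac{17}{3}\right) = \frac{850}{3}$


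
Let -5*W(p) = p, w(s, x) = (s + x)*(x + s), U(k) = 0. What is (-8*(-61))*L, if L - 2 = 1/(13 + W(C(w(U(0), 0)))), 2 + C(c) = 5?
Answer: 31476/31 ≈ 1015.4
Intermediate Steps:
w(s, x) = (s + x)**2 (w(s, x) = (s + x)*(s + x) = (s + x)**2)
C(c) = 3 (C(c) = -2 + 5 = 3)
W(p) = -p/5
L = 129/62 (L = 2 + 1/(13 - 1/5*3) = 2 + 1/(13 - 3/5) = 2 + 1/(62/5) = 2 + 5/62 = 129/62 ≈ 2.0806)
(-8*(-61))*L = -8*(-61)*(129/62) = 488*(129/62) = 31476/31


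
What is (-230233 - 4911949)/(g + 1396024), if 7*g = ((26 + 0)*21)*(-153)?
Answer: -2571091/692045 ≈ -3.7152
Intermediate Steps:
g = -11934 (g = (((26 + 0)*21)*(-153))/7 = ((26*21)*(-153))/7 = (546*(-153))/7 = (1/7)*(-83538) = -11934)
(-230233 - 4911949)/(g + 1396024) = (-230233 - 4911949)/(-11934 + 1396024) = -5142182/1384090 = -5142182*1/1384090 = -2571091/692045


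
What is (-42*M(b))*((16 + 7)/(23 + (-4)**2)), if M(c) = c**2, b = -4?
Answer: -5152/13 ≈ -396.31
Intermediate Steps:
(-42*M(b))*((16 + 7)/(23 + (-4)**2)) = (-42*(-4)**2)*((16 + 7)/(23 + (-4)**2)) = (-42*16)*(23/(23 + 16)) = -15456/39 = -672*23/39 = -5152/13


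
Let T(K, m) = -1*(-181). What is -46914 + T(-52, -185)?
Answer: -46733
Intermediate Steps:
T(K, m) = 181
-46914 + T(-52, -185) = -46914 + 181 = -46733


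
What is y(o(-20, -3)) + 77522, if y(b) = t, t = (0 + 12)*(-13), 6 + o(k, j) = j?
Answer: 77366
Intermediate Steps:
o(k, j) = -6 + j
t = -156 (t = 12*(-13) = -156)
y(b) = -156
y(o(-20, -3)) + 77522 = -156 + 77522 = 77366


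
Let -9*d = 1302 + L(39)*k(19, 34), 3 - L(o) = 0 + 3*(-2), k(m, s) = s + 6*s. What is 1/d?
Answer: -3/1148 ≈ -0.0026132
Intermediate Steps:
k(m, s) = 7*s
L(o) = 9 (L(o) = 3 - (0 + 3*(-2)) = 3 - (0 - 6) = 3 - 1*(-6) = 3 + 6 = 9)
d = -1148/3 (d = -(1302 + 9*(7*34))/9 = -(1302 + 9*238)/9 = -(1302 + 2142)/9 = -1/9*3444 = -1148/3 ≈ -382.67)
1/d = 1/(-1148/3) = -3/1148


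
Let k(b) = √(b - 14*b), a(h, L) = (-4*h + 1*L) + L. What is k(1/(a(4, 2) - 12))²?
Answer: 13/24 ≈ 0.54167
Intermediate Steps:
a(h, L) = -4*h + 2*L (a(h, L) = (-4*h + L) + L = (L - 4*h) + L = -4*h + 2*L)
k(b) = √13*√(-b) (k(b) = √(-13*b) = √13*√(-b))
k(1/(a(4, 2) - 12))² = (√13*√(-1/((-4*4 + 2*2) - 12)))² = (√13*√(-1/((-16 + 4) - 12)))² = (√13*√(-1/(-12 - 12)))² = (√13*√(-1/(-24)))² = (√13*√(-1*(-1/24)))² = (√13*√(1/24))² = (√13*(√6/12))² = (√78/12)² = 13/24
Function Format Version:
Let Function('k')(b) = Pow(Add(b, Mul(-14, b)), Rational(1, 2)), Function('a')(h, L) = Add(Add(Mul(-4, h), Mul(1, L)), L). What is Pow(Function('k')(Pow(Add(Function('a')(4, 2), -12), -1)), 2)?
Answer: Rational(13, 24) ≈ 0.54167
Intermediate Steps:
Function('a')(h, L) = Add(Mul(-4, h), Mul(2, L)) (Function('a')(h, L) = Add(Add(Mul(-4, h), L), L) = Add(Add(L, Mul(-4, h)), L) = Add(Mul(-4, h), Mul(2, L)))
Function('k')(b) = Mul(Pow(13, Rational(1, 2)), Pow(Mul(-1, b), Rational(1, 2))) (Function('k')(b) = Pow(Mul(-13, b), Rational(1, 2)) = Mul(Pow(13, Rational(1, 2)), Pow(Mul(-1, b), Rational(1, 2))))
Pow(Function('k')(Pow(Add(Function('a')(4, 2), -12), -1)), 2) = Pow(Mul(Pow(13, Rational(1, 2)), Pow(Mul(-1, Pow(Add(Add(Mul(-4, 4), Mul(2, 2)), -12), -1)), Rational(1, 2))), 2) = Pow(Mul(Pow(13, Rational(1, 2)), Pow(Mul(-1, Pow(Add(Add(-16, 4), -12), -1)), Rational(1, 2))), 2) = Pow(Mul(Pow(13, Rational(1, 2)), Pow(Mul(-1, Pow(Add(-12, -12), -1)), Rational(1, 2))), 2) = Pow(Mul(Pow(13, Rational(1, 2)), Pow(Mul(-1, Pow(-24, -1)), Rational(1, 2))), 2) = Pow(Mul(Pow(13, Rational(1, 2)), Pow(Mul(-1, Rational(-1, 24)), Rational(1, 2))), 2) = Pow(Mul(Pow(13, Rational(1, 2)), Pow(Rational(1, 24), Rational(1, 2))), 2) = Pow(Mul(Pow(13, Rational(1, 2)), Mul(Rational(1, 12), Pow(6, Rational(1, 2)))), 2) = Pow(Mul(Rational(1, 12), Pow(78, Rational(1, 2))), 2) = Rational(13, 24)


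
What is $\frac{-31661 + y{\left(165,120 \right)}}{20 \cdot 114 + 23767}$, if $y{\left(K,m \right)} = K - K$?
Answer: $- \frac{4523}{3721} \approx -1.2155$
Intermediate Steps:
$y{\left(K,m \right)} = 0$
$\frac{-31661 + y{\left(165,120 \right)}}{20 \cdot 114 + 23767} = \frac{-31661 + 0}{20 \cdot 114 + 23767} = - \frac{31661}{2280 + 23767} = - \frac{31661}{26047} = \left(-31661\right) \frac{1}{26047} = - \frac{4523}{3721}$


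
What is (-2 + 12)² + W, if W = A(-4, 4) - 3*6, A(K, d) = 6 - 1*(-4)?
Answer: 92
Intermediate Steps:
A(K, d) = 10 (A(K, d) = 6 + 4 = 10)
W = -8 (W = 10 - 3*6 = 10 - 18 = -8)
(-2 + 12)² + W = (-2 + 12)² - 8 = 10² - 8 = 100 - 8 = 92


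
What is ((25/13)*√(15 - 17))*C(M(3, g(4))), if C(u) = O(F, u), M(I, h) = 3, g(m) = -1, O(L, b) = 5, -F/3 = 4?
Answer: 125*I*√2/13 ≈ 13.598*I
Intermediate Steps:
F = -12 (F = -3*4 = -12)
C(u) = 5
((25/13)*√(15 - 17))*C(M(3, g(4))) = ((25/13)*√(15 - 17))*5 = ((25*(1/13))*√(-2))*5 = (25*(I*√2)/13)*5 = (25*I*√2/13)*5 = 125*I*√2/13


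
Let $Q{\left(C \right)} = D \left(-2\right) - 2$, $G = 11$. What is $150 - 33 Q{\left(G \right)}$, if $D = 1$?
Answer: $282$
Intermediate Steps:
$Q{\left(C \right)} = -4$ ($Q{\left(C \right)} = 1 \left(-2\right) - 2 = -2 - 2 = -4$)
$150 - 33 Q{\left(G \right)} = 150 - -132 = 150 + 132 = 282$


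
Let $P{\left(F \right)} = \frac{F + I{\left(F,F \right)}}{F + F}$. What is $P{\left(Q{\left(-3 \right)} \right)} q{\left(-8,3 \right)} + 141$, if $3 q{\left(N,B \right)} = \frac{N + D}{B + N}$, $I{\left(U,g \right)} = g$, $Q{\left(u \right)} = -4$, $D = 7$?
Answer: $\frac{2116}{15} \approx 141.07$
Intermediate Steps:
$P{\left(F \right)} = 1$ ($P{\left(F \right)} = \frac{F + F}{F + F} = \frac{2 F}{2 F} = 2 F \frac{1}{2 F} = 1$)
$q{\left(N,B \right)} = \frac{7 + N}{3 \left(B + N\right)}$ ($q{\left(N,B \right)} = \frac{\left(N + 7\right) \frac{1}{B + N}}{3} = \frac{\left(7 + N\right) \frac{1}{B + N}}{3} = \frac{\frac{1}{B + N} \left(7 + N\right)}{3} = \frac{7 + N}{3 \left(B + N\right)}$)
$P{\left(Q{\left(-3 \right)} \right)} q{\left(-8,3 \right)} + 141 = 1 \frac{7 - 8}{3 \left(3 - 8\right)} + 141 = 1 \cdot \frac{1}{3} \frac{1}{-5} \left(-1\right) + 141 = 1 \cdot \frac{1}{3} \left(- \frac{1}{5}\right) \left(-1\right) + 141 = 1 \cdot \frac{1}{15} + 141 = \frac{1}{15} + 141 = \frac{2116}{15}$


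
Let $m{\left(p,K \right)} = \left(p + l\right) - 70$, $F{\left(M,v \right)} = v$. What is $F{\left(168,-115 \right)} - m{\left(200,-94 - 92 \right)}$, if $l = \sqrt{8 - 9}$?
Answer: $-245 - i \approx -245.0 - 1.0 i$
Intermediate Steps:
$l = i$ ($l = \sqrt{-1} = i \approx 1.0 i$)
$m{\left(p,K \right)} = -70 + i + p$ ($m{\left(p,K \right)} = \left(p + i\right) - 70 = \left(i + p\right) - 70 = -70 + i + p$)
$F{\left(168,-115 \right)} - m{\left(200,-94 - 92 \right)} = -115 - \left(-70 + i + 200\right) = -115 - \left(130 + i\right) = -245 - i$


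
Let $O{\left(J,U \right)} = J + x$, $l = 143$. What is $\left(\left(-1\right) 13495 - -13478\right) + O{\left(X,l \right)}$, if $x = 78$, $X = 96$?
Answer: $157$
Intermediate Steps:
$O{\left(J,U \right)} = 78 + J$ ($O{\left(J,U \right)} = J + 78 = 78 + J$)
$\left(\left(-1\right) 13495 - -13478\right) + O{\left(X,l \right)} = \left(\left(-1\right) 13495 - -13478\right) + \left(78 + 96\right) = \left(-13495 + 13478\right) + 174 = -17 + 174 = 157$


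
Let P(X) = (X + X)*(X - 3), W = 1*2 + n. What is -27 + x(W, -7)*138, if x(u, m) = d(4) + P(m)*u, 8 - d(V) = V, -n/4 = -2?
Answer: 193725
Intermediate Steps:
n = 8 (n = -4*(-2) = 8)
d(V) = 8 - V
W = 10 (W = 1*2 + 8 = 2 + 8 = 10)
P(X) = 2*X*(-3 + X) (P(X) = (2*X)*(-3 + X) = 2*X*(-3 + X))
x(u, m) = 4 + 2*m*u*(-3 + m) (x(u, m) = (8 - 1*4) + (2*m*(-3 + m))*u = (8 - 4) + 2*m*u*(-3 + m) = 4 + 2*m*u*(-3 + m))
-27 + x(W, -7)*138 = -27 + (4 + 2*(-7)*10*(-3 - 7))*138 = -27 + (4 + 2*(-7)*10*(-10))*138 = -27 + (4 + 1400)*138 = -27 + 1404*138 = -27 + 193752 = 193725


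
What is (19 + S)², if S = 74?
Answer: 8649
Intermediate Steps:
(19 + S)² = (19 + 74)² = 93² = 8649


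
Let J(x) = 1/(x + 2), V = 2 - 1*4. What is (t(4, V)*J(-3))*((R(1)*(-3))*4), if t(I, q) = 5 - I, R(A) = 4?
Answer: 48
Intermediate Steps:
V = -2 (V = 2 - 4 = -2)
J(x) = 1/(2 + x)
(t(4, V)*J(-3))*((R(1)*(-3))*4) = ((5 - 1*4)/(2 - 3))*((4*(-3))*4) = ((5 - 4)/(-1))*(-12*4) = (1*(-1))*(-48) = -1*(-48) = 48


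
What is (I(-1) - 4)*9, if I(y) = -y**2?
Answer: -45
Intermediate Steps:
(I(-1) - 4)*9 = (-1*(-1)**2 - 4)*9 = (-1*1 - 4)*9 = (-1 - 4)*9 = -5*9 = -45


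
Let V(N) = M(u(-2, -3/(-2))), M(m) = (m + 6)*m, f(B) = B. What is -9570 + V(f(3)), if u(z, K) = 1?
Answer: -9563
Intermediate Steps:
M(m) = m*(6 + m) (M(m) = (6 + m)*m = m*(6 + m))
V(N) = 7 (V(N) = 1*(6 + 1) = 1*7 = 7)
-9570 + V(f(3)) = -9570 + 7 = -9563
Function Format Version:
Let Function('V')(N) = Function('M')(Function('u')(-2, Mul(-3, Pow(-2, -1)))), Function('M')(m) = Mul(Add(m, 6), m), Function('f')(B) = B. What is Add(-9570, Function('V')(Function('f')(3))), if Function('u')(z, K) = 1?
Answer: -9563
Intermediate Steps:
Function('M')(m) = Mul(m, Add(6, m)) (Function('M')(m) = Mul(Add(6, m), m) = Mul(m, Add(6, m)))
Function('V')(N) = 7 (Function('V')(N) = Mul(1, Add(6, 1)) = Mul(1, 7) = 7)
Add(-9570, Function('V')(Function('f')(3))) = Add(-9570, 7) = -9563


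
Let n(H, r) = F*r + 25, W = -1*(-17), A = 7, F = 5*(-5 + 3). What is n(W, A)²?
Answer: 2025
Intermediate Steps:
F = -10 (F = 5*(-2) = -10)
W = 17
n(H, r) = 25 - 10*r (n(H, r) = -10*r + 25 = 25 - 10*r)
n(W, A)² = (25 - 10*7)² = (25 - 70)² = (-45)² = 2025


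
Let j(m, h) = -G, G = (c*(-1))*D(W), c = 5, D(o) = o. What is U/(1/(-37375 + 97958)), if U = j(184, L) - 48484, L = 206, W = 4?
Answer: -2936094512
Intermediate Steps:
G = -20 (G = (5*(-1))*4 = -5*4 = -20)
j(m, h) = 20 (j(m, h) = -1*(-20) = 20)
U = -48464 (U = 20 - 48484 = -48464)
U/(1/(-37375 + 97958)) = -48464/(1/(-37375 + 97958)) = -48464/(1/60583) = -48464/1/60583 = -48464*60583 = -2936094512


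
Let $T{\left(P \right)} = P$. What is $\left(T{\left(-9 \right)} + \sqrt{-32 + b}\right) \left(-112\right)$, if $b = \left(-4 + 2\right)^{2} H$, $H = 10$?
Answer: $1008 - 224 \sqrt{2} \approx 691.22$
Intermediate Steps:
$b = 40$ ($b = \left(-4 + 2\right)^{2} \cdot 10 = \left(-2\right)^{2} \cdot 10 = 4 \cdot 10 = 40$)
$\left(T{\left(-9 \right)} + \sqrt{-32 + b}\right) \left(-112\right) = \left(-9 + \sqrt{-32 + 40}\right) \left(-112\right) = \left(-9 + \sqrt{8}\right) \left(-112\right) = \left(-9 + 2 \sqrt{2}\right) \left(-112\right) = 1008 - 224 \sqrt{2}$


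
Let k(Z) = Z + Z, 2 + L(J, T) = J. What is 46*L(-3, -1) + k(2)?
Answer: -226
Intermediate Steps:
L(J, T) = -2 + J
k(Z) = 2*Z
46*L(-3, -1) + k(2) = 46*(-2 - 3) + 2*2 = 46*(-5) + 4 = -230 + 4 = -226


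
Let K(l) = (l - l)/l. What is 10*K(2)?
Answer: 0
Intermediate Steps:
K(l) = 0 (K(l) = 0/l = 0)
10*K(2) = 10*0 = 0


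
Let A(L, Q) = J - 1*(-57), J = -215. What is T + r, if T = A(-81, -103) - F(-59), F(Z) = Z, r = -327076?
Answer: -327175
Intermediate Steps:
A(L, Q) = -158 (A(L, Q) = -215 - 1*(-57) = -215 + 57 = -158)
T = -99 (T = -158 - 1*(-59) = -158 + 59 = -99)
T + r = -99 - 327076 = -327175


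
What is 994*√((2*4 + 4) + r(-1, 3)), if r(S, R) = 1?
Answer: 994*√13 ≈ 3583.9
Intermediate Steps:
994*√((2*4 + 4) + r(-1, 3)) = 994*√((2*4 + 4) + 1) = 994*√((8 + 4) + 1) = 994*√(12 + 1) = 994*√13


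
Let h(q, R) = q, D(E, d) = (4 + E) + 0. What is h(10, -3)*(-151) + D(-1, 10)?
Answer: -1507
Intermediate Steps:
D(E, d) = 4 + E
h(10, -3)*(-151) + D(-1, 10) = 10*(-151) + (4 - 1) = -1510 + 3 = -1507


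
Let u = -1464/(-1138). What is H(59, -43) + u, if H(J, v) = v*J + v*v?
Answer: -390740/569 ≈ -686.71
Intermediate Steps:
H(J, v) = v² + J*v (H(J, v) = J*v + v² = v² + J*v)
u = 732/569 (u = -1464*(-1/1138) = 732/569 ≈ 1.2865)
H(59, -43) + u = -43*(59 - 43) + 732/569 = -43*16 + 732/569 = -688 + 732/569 = -390740/569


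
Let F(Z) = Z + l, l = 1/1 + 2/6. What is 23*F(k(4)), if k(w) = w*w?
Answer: 1196/3 ≈ 398.67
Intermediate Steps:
l = 4/3 (l = 1*1 + 2*(1/6) = 1 + 1/3 = 4/3 ≈ 1.3333)
k(w) = w**2
F(Z) = 4/3 + Z (F(Z) = Z + 4/3 = 4/3 + Z)
23*F(k(4)) = 23*(4/3 + 4**2) = 23*(4/3 + 16) = 23*(52/3) = 1196/3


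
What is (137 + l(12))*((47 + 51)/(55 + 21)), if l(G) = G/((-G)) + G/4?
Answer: 6811/38 ≈ 179.24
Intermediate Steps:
l(G) = -1 + G/4 (l(G) = G*(-1/G) + G*(¼) = -1 + G/4)
(137 + l(12))*((47 + 51)/(55 + 21)) = (137 + (-1 + (¼)*12))*((47 + 51)/(55 + 21)) = (137 + (-1 + 3))*(98/76) = (137 + 2)*(98*(1/76)) = 139*(49/38) = 6811/38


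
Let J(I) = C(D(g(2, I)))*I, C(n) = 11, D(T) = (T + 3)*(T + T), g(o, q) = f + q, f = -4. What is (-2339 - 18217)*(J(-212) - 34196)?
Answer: 750869568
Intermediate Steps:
g(o, q) = -4 + q
D(T) = 2*T*(3 + T) (D(T) = (3 + T)*(2*T) = 2*T*(3 + T))
J(I) = 11*I
(-2339 - 18217)*(J(-212) - 34196) = (-2339 - 18217)*(11*(-212) - 34196) = -20556*(-2332 - 34196) = -20556*(-36528) = 750869568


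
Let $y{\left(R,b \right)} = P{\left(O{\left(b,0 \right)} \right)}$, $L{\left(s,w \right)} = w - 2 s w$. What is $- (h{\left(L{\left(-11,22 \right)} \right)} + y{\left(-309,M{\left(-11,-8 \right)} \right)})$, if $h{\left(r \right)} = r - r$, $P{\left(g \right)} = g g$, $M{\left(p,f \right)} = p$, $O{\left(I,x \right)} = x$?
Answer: $0$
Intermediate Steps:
$L{\left(s,w \right)} = w - 2 s w$
$P{\left(g \right)} = g^{2}$
$y{\left(R,b \right)} = 0$ ($y{\left(R,b \right)} = 0^{2} = 0$)
$h{\left(r \right)} = 0$
$- (h{\left(L{\left(-11,22 \right)} \right)} + y{\left(-309,M{\left(-11,-8 \right)} \right)}) = - (0 + 0) = \left(-1\right) 0 = 0$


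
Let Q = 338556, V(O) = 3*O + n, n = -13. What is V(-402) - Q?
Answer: -339775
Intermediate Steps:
V(O) = -13 + 3*O (V(O) = 3*O - 13 = -13 + 3*O)
V(-402) - Q = (-13 + 3*(-402)) - 1*338556 = (-13 - 1206) - 338556 = -1219 - 338556 = -339775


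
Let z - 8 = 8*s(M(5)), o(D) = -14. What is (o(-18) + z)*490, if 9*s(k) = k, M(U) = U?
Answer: -6860/9 ≈ -762.22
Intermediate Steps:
s(k) = k/9
z = 112/9 (z = 8 + 8*((1/9)*5) = 8 + 8*(5/9) = 8 + 40/9 = 112/9 ≈ 12.444)
(o(-18) + z)*490 = (-14 + 112/9)*490 = -14/9*490 = -6860/9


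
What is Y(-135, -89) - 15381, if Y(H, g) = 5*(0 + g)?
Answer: -15826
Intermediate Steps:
Y(H, g) = 5*g
Y(-135, -89) - 15381 = 5*(-89) - 15381 = -445 - 15381 = -15826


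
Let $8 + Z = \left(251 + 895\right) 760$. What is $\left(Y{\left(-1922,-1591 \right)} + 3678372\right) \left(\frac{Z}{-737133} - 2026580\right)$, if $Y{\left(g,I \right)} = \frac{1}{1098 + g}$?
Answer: $- \frac{1131964294117986851621}{151849398} \approx -7.4545 \cdot 10^{12}$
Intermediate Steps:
$Z = 870952$ ($Z = -8 + \left(251 + 895\right) 760 = -8 + 1146 \cdot 760 = -8 + 870960 = 870952$)
$\left(Y{\left(-1922,-1591 \right)} + 3678372\right) \left(\frac{Z}{-737133} - 2026580\right) = \left(\frac{1}{1098 - 1922} + 3678372\right) \left(\frac{870952}{-737133} - 2026580\right) = \left(\frac{1}{-824} + 3678372\right) \left(870952 \left(- \frac{1}{737133}\right) - 2026580\right) = \left(- \frac{1}{824} + 3678372\right) \left(- \frac{870952}{737133} - 2026580\right) = \frac{3030978527}{824} \left(- \frac{1493859866092}{737133}\right) = - \frac{1131964294117986851621}{151849398}$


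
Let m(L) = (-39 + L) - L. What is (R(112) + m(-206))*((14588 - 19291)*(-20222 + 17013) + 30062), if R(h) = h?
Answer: 1103905197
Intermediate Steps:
m(L) = -39
(R(112) + m(-206))*((14588 - 19291)*(-20222 + 17013) + 30062) = (112 - 39)*((14588 - 19291)*(-20222 + 17013) + 30062) = 73*(-4703*(-3209) + 30062) = 73*(15091927 + 30062) = 73*15121989 = 1103905197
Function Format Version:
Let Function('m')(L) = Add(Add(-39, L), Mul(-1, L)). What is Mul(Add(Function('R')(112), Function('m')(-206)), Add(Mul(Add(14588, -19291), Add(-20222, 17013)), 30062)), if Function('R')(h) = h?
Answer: 1103905197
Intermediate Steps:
Function('m')(L) = -39
Mul(Add(Function('R')(112), Function('m')(-206)), Add(Mul(Add(14588, -19291), Add(-20222, 17013)), 30062)) = Mul(Add(112, -39), Add(Mul(Add(14588, -19291), Add(-20222, 17013)), 30062)) = Mul(73, Add(Mul(-4703, -3209), 30062)) = Mul(73, Add(15091927, 30062)) = Mul(73, 15121989) = 1103905197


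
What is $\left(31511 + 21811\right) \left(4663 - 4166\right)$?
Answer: $26501034$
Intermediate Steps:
$\left(31511 + 21811\right) \left(4663 - 4166\right) = 53322 \cdot 497 = 26501034$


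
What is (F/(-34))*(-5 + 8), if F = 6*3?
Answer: -27/17 ≈ -1.5882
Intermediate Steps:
F = 18
(F/(-34))*(-5 + 8) = (18/(-34))*(-5 + 8) = -1/34*18*3 = -9/17*3 = -27/17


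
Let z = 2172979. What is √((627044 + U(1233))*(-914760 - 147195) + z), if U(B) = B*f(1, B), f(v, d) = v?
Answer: 2*I*√166799932139 ≈ 8.1682e+5*I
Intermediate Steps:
U(B) = B (U(B) = B*1 = B)
√((627044 + U(1233))*(-914760 - 147195) + z) = √((627044 + 1233)*(-914760 - 147195) + 2172979) = √(628277*(-1061955) + 2172979) = √(-667201901535 + 2172979) = √(-667199728556) = 2*I*√166799932139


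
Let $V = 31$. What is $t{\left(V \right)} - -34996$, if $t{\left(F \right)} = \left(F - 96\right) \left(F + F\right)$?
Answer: $30966$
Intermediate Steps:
$t{\left(F \right)} = 2 F \left(-96 + F\right)$ ($t{\left(F \right)} = \left(-96 + F\right) 2 F = 2 F \left(-96 + F\right)$)
$t{\left(V \right)} - -34996 = 2 \cdot 31 \left(-96 + 31\right) - -34996 = 2 \cdot 31 \left(-65\right) + 34996 = -4030 + 34996 = 30966$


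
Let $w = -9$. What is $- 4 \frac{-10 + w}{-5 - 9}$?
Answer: $- \frac{38}{7} \approx -5.4286$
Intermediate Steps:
$- 4 \frac{-10 + w}{-5 - 9} = - 4 \frac{-10 - 9}{-5 - 9} = - 4 \left(- \frac{19}{-14}\right) = - 4 \left(\left(-19\right) \left(- \frac{1}{14}\right)\right) = \left(-4\right) \frac{19}{14} = - \frac{38}{7}$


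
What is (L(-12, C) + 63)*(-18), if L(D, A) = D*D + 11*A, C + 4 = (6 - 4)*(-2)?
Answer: -2142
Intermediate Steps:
C = -8 (C = -4 + (6 - 4)*(-2) = -4 + 2*(-2) = -4 - 4 = -8)
L(D, A) = D² + 11*A
(L(-12, C) + 63)*(-18) = (((-12)² + 11*(-8)) + 63)*(-18) = ((144 - 88) + 63)*(-18) = (56 + 63)*(-18) = 119*(-18) = -2142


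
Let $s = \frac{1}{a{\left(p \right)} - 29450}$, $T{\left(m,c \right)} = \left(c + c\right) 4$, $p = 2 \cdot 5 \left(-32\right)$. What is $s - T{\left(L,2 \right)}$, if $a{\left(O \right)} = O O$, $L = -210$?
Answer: $- \frac{1167199}{72950} \approx -16.0$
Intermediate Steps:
$p = -320$ ($p = 10 \left(-32\right) = -320$)
$T{\left(m,c \right)} = 8 c$ ($T{\left(m,c \right)} = 2 c 4 = 8 c$)
$a{\left(O \right)} = O^{2}$
$s = \frac{1}{72950}$ ($s = \frac{1}{\left(-320\right)^{2} - 29450} = \frac{1}{102400 - 29450} = \frac{1}{72950} \approx 1.3708 \cdot 10^{-5}$)
$s - T{\left(L,2 \right)} = \frac{1}{72950} - 8 \cdot 2 = \frac{1}{72950} - 16 = - \frac{1167199}{72950}$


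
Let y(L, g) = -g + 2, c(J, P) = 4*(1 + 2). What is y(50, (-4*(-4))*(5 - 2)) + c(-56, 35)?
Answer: -34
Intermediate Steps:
c(J, P) = 12 (c(J, P) = 4*3 = 12)
y(L, g) = 2 - g
y(50, (-4*(-4))*(5 - 2)) + c(-56, 35) = (2 - (-4*(-4))*(5 - 2)) + 12 = (2 - 16*3) + 12 = (2 - 1*48) + 12 = (2 - 48) + 12 = -46 + 12 = -34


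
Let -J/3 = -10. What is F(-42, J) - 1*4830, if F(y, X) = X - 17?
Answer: -4817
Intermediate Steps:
J = 30 (J = -3*(-10) = 30)
F(y, X) = -17 + X
F(-42, J) - 1*4830 = (-17 + 30) - 1*4830 = 13 - 4830 = -4817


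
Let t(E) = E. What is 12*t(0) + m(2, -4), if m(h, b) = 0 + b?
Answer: -4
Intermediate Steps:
m(h, b) = b
12*t(0) + m(2, -4) = 12*0 - 4 = 0 - 4 = -4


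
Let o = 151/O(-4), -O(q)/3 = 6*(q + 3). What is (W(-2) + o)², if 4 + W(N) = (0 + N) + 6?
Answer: 22801/324 ≈ 70.373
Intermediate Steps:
O(q) = -54 - 18*q (O(q) = -18*(q + 3) = -18*(3 + q) = -3*(18 + 6*q) = -54 - 18*q)
o = 151/18 (o = 151/(-54 - 18*(-4)) = 151/(-54 + 72) = 151/18 ≈ 8.3889)
W(N) = 2 + N (W(N) = -4 + ((0 + N) + 6) = -4 + (N + 6) = -4 + (6 + N) = 2 + N)
(W(-2) + o)² = ((2 - 2) + 151/18)² = (0 + 151/18)² = (151/18)² = 22801/324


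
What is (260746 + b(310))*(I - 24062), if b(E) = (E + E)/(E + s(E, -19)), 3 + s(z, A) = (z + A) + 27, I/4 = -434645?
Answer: -57450449934108/125 ≈ -4.5960e+11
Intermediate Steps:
I = -1738580 (I = 4*(-434645) = -1738580)
s(z, A) = 24 + A + z (s(z, A) = -3 + ((z + A) + 27) = -3 + ((A + z) + 27) = -3 + (27 + A + z) = 24 + A + z)
b(E) = 2*E/(5 + 2*E) (b(E) = (E + E)/(E + (24 - 19 + E)) = (2*E)/(E + (5 + E)) = (2*E)/(5 + 2*E) = 2*E/(5 + 2*E))
(260746 + b(310))*(I - 24062) = (260746 + 2*310/(5 + 2*310))*(-1738580 - 24062) = (260746 + 2*310/(5 + 620))*(-1762642) = (260746 + 2*310/625)*(-1762642) = (260746 + 2*310*(1/625))*(-1762642) = (260746 + 124/125)*(-1762642) = (32593374/125)*(-1762642) = -57450449934108/125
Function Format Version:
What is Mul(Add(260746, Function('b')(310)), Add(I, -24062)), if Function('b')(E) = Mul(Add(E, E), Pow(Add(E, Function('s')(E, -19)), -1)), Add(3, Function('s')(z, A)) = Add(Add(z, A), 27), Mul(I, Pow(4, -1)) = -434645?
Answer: Rational(-57450449934108, 125) ≈ -4.5960e+11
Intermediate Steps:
I = -1738580 (I = Mul(4, -434645) = -1738580)
Function('s')(z, A) = Add(24, A, z) (Function('s')(z, A) = Add(-3, Add(Add(z, A), 27)) = Add(-3, Add(Add(A, z), 27)) = Add(-3, Add(27, A, z)) = Add(24, A, z))
Function('b')(E) = Mul(2, E, Pow(Add(5, Mul(2, E)), -1)) (Function('b')(E) = Mul(Add(E, E), Pow(Add(E, Add(24, -19, E)), -1)) = Mul(Mul(2, E), Pow(Add(E, Add(5, E)), -1)) = Mul(Mul(2, E), Pow(Add(5, Mul(2, E)), -1)) = Mul(2, E, Pow(Add(5, Mul(2, E)), -1)))
Mul(Add(260746, Function('b')(310)), Add(I, -24062)) = Mul(Add(260746, Mul(2, 310, Pow(Add(5, Mul(2, 310)), -1))), Add(-1738580, -24062)) = Mul(Add(260746, Mul(2, 310, Pow(Add(5, 620), -1))), -1762642) = Mul(Add(260746, Mul(2, 310, Pow(625, -1))), -1762642) = Mul(Add(260746, Mul(2, 310, Rational(1, 625))), -1762642) = Mul(Add(260746, Rational(124, 125)), -1762642) = Mul(Rational(32593374, 125), -1762642) = Rational(-57450449934108, 125)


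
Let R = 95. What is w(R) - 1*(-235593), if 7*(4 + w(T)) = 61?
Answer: 1649184/7 ≈ 2.3560e+5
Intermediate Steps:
w(T) = 33/7 (w(T) = -4 + (1/7)*61 = -4 + 61/7 = 33/7)
w(R) - 1*(-235593) = 33/7 - 1*(-235593) = 33/7 + 235593 = 1649184/7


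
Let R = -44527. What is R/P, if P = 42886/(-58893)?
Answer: 2622328611/42886 ≈ 61147.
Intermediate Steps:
P = -42886/58893 (P = 42886*(-1/58893) = -42886/58893 ≈ -0.72820)
R/P = -44527/(-42886/58893) = -44527*(-58893/42886) = 2622328611/42886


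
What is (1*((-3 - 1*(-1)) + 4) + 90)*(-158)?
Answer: -14536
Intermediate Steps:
(1*((-3 - 1*(-1)) + 4) + 90)*(-158) = (1*((-3 + 1) + 4) + 90)*(-158) = (1*(-2 + 4) + 90)*(-158) = (1*2 + 90)*(-158) = (2 + 90)*(-158) = 92*(-158) = -14536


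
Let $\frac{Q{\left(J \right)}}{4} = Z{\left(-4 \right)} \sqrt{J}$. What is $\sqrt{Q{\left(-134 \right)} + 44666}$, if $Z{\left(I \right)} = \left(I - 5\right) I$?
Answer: $\sqrt{44666 + 144 i \sqrt{134}} \approx 211.38 + 3.943 i$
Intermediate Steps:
$Z{\left(I \right)} = I \left(-5 + I\right)$ ($Z{\left(I \right)} = \left(-5 + I\right) I = I \left(-5 + I\right)$)
$Q{\left(J \right)} = 144 \sqrt{J}$ ($Q{\left(J \right)} = 4 - 4 \left(-5 - 4\right) \sqrt{J} = 4 \left(-4\right) \left(-9\right) \sqrt{J} = 4 \cdot 36 \sqrt{J} = 144 \sqrt{J}$)
$\sqrt{Q{\left(-134 \right)} + 44666} = \sqrt{144 \sqrt{-134} + 44666} = \sqrt{144 i \sqrt{134} + 44666} = \sqrt{44666 + 144 i \sqrt{134}}$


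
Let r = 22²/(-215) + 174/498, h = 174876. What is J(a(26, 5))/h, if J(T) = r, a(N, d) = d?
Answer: -33937/3120662220 ≈ -1.0875e-5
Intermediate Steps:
r = -33937/17845 (r = 484*(-1/215) + 174*(1/498) = -484/215 + 29/83 = -33937/17845 ≈ -1.9018)
J(T) = -33937/17845
J(a(26, 5))/h = -33937/17845/174876 = -33937/17845*1/174876 = -33937/3120662220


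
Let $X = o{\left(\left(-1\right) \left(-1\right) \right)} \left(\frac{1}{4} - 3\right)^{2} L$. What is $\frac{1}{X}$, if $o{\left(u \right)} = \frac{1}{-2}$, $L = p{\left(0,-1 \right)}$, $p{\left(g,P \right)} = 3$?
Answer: $- \frac{32}{363} \approx -0.088154$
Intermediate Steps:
$L = 3$
$o{\left(u \right)} = - \frac{1}{2}$
$X = - \frac{363}{32}$ ($X = - \frac{\left(\frac{1}{4} - 3\right)^{2}}{2} \cdot 3 = - \frac{\left(- \frac{11}{4}\right)^{2}}{2} \cdot 3 = \left(- \frac{1}{2}\right) \frac{121}{16} \cdot 3 = \left(- \frac{121}{32}\right) 3 = - \frac{363}{32} \approx -11.344$)
$\frac{1}{X} = \frac{1}{- \frac{363}{32}} = - \frac{32}{363}$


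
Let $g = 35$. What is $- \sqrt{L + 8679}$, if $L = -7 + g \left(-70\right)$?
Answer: $- \sqrt{6222} \approx -78.88$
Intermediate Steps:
$L = -2457$ ($L = -7 + 35 \left(-70\right) = -7 - 2450 = -2457$)
$- \sqrt{L + 8679} = - \sqrt{-2457 + 8679} = - \sqrt{6222}$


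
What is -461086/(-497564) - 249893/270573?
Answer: 209830813/67313692086 ≈ 0.0031172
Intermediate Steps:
-461086/(-497564) - 249893/270573 = -461086*(-1/497564) - 249893*1/270573 = 230543/248782 - 249893/270573 = 209830813/67313692086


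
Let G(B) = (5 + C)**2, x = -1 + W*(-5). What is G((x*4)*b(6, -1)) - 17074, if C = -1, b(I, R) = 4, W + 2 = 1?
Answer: -17058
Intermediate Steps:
W = -1 (W = -2 + 1 = -1)
x = 4 (x = -1 - 1*(-5) = -1 + 5 = 4)
G(B) = 16 (G(B) = (5 - 1)**2 = 4**2 = 16)
G((x*4)*b(6, -1)) - 17074 = 16 - 17074 = -17058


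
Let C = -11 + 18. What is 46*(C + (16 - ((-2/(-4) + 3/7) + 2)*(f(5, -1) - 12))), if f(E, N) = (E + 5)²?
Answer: -75578/7 ≈ -10797.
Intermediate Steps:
f(E, N) = (5 + E)²
C = 7
46*(C + (16 - ((-2/(-4) + 3/7) + 2)*(f(5, -1) - 12))) = 46*(7 + (16 - ((-2/(-4) + 3/7) + 2)*((5 + 5)² - 12))) = 46*(7 + (16 - ((-2*(-¼) + 3*(⅐)) + 2)*(10² - 12))) = 46*(7 + (16 - ((½ + 3/7) + 2)*(100 - 12))) = 46*(7 + (16 - (13/14 + 2)*88)) = 46*(7 + (16 - 41*88/14)) = 46*(7 + (16 - 1*1804/7)) = 46*(7 + (16 - 1804/7)) = 46*(7 - 1692/7) = 46*(-1643/7) = -75578/7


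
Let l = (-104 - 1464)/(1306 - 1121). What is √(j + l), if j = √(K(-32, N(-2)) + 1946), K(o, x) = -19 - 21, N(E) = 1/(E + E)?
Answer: √(-290080 + 34225*√1906)/185 ≈ 5.9314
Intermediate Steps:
N(E) = 1/(2*E)
K(o, x) = -40
l = -1568/185 ≈ -8.4757
j = √1906 (j = √(-40 + 1946) = √1906 ≈ 43.658)
√(j + l) = √(√1906 - 1568/185) = √(-1568/185 + √1906)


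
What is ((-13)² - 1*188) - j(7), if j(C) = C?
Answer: -26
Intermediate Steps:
((-13)² - 1*188) - j(7) = ((-13)² - 1*188) - 1*7 = (169 - 188) - 7 = -19 - 7 = -26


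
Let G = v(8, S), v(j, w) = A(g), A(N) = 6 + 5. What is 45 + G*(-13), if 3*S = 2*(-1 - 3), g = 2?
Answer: -98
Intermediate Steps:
A(N) = 11
S = -8/3 (S = (2*(-1 - 3))/3 = (2*(-4))/3 = (1/3)*(-8) = -8/3 ≈ -2.6667)
v(j, w) = 11
G = 11
45 + G*(-13) = 45 + 11*(-13) = 45 - 143 = -98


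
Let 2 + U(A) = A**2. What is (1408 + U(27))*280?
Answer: 597800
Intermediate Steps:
U(A) = -2 + A**2
(1408 + U(27))*280 = (1408 + (-2 + 27**2))*280 = (1408 + (-2 + 729))*280 = (1408 + 727)*280 = 2135*280 = 597800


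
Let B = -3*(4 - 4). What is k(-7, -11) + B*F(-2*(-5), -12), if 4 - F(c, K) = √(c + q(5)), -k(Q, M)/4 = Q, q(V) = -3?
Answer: 28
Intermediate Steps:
k(Q, M) = -4*Q
B = 0 (B = -3*0 = 0)
F(c, K) = 4 - √(-3 + c) (F(c, K) = 4 - √(c - 3) = 4 - √(-3 + c))
k(-7, -11) + B*F(-2*(-5), -12) = -4*(-7) + 0*(4 - √(-3 - 2*(-5))) = 28 + 0*(4 - √(-3 + 10)) = 28 + 0*(4 - √7) = 28 + 0 = 28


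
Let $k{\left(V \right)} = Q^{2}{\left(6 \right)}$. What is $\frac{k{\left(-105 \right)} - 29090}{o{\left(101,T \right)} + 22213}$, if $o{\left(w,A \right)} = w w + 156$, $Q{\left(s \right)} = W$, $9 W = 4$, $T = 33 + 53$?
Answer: $- \frac{1178137}{1319085} \approx -0.89315$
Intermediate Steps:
$T = 86$
$W = \frac{4}{9}$ ($W = \frac{1}{9} \cdot 4 = \frac{4}{9} \approx 0.44444$)
$Q{\left(s \right)} = \frac{4}{9}$
$o{\left(w,A \right)} = 156 + w^{2}$ ($o{\left(w,A \right)} = w^{2} + 156 = 156 + w^{2}$)
$k{\left(V \right)} = \frac{16}{81}$ ($k{\left(V \right)} = \left(\frac{4}{9}\right)^{2} = \frac{16}{81}$)
$\frac{k{\left(-105 \right)} - 29090}{o{\left(101,T \right)} + 22213} = \frac{\frac{16}{81} - 29090}{\left(156 + 101^{2}\right) + 22213} = - \frac{2356274}{81 \left(\left(156 + 10201\right) + 22213\right)} = - \frac{2356274}{81 \left(10357 + 22213\right)} = - \frac{2356274}{81 \cdot 32570} = \left(- \frac{2356274}{81}\right) \frac{1}{32570} = - \frac{1178137}{1319085}$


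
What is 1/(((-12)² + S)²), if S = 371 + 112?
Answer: 1/393129 ≈ 2.5437e-6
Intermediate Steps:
S = 483
1/(((-12)² + S)²) = 1/(((-12)² + 483)²) = 1/((144 + 483)²) = 1/(627²) = 1/393129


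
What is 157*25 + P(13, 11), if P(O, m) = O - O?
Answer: 3925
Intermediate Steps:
P(O, m) = 0
157*25 + P(13, 11) = 157*25 + 0 = 3925 + 0 = 3925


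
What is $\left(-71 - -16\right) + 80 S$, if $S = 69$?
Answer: $5465$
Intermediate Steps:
$\left(-71 - -16\right) + 80 S = \left(-71 - -16\right) + 80 \cdot 69 = \left(-71 + 16\right) + 5520 = -55 + 5520 = 5465$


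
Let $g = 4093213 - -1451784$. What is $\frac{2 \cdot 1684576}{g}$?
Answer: $\frac{3369152}{5544997} \approx 0.6076$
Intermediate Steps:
$g = 5544997$ ($g = 4093213 + 1451784 = 5544997$)
$\frac{2 \cdot 1684576}{g} = \frac{2 \cdot 1684576}{5544997} = 3369152 \cdot \frac{1}{5544997} = \frac{3369152}{5544997}$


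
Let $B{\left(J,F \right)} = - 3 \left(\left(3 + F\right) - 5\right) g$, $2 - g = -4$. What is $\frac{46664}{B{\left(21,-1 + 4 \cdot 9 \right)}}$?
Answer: $- \frac{23332}{297} \approx -78.559$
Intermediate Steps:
$g = 6$ ($g = 2 - -4 = 2 + 4 = 6$)
$B{\left(J,F \right)} = 36 - 18 F$ ($B{\left(J,F \right)} = - 3 \left(\left(3 + F\right) - 5\right) 6 = - 3 \left(-2 + F\right) 6 = - 3 \left(-12 + 6 F\right) = 36 - 18 F$)
$\frac{46664}{B{\left(21,-1 + 4 \cdot 9 \right)}} = \frac{46664}{36 - 18 \left(-1 + 4 \cdot 9\right)} = \frac{46664}{36 - 18 \left(-1 + 36\right)} = \frac{46664}{36 - 630} = \frac{46664}{-594} = 46664 \left(- \frac{1}{594}\right) = - \frac{23332}{297}$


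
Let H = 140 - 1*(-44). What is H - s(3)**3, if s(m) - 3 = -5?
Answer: 192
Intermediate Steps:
s(m) = -2 (s(m) = 3 - 5 = -2)
H = 184 (H = 140 + 44 = 184)
H - s(3)**3 = 184 - 1*(-2)**3 = 184 - 1*(-8) = 184 + 8 = 192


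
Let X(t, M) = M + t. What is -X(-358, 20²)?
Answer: -42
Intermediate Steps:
-X(-358, 20²) = -(20² - 358) = -(400 - 358) = -1*42 = -42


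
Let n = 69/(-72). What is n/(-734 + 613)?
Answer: 23/2904 ≈ 0.0079201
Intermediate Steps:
n = -23/24 (n = 69*(-1/72) = -23/24 ≈ -0.95833)
n/(-734 + 613) = -23/(24*(-734 + 613)) = -23/24/(-121) = -23/24*(-1/121) = 23/2904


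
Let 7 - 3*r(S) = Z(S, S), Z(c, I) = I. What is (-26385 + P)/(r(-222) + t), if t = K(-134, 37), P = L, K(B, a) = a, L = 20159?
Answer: -9339/170 ≈ -54.935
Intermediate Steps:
r(S) = 7/3 - S/3
P = 20159
t = 37
(-26385 + P)/(r(-222) + t) = (-26385 + 20159)/((7/3 - ⅓*(-222)) + 37) = -6226/((7/3 + 74) + 37) = -6226/(229/3 + 37) = -6226/340/3 = -6226*3/340 = -9339/170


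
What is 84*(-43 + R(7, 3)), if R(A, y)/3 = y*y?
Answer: -1344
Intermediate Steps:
R(A, y) = 3*y² (R(A, y) = 3*(y*y) = 3*y²)
84*(-43 + R(7, 3)) = 84*(-43 + 3*3²) = 84*(-43 + 3*9) = 84*(-43 + 27) = 84*(-16) = -1344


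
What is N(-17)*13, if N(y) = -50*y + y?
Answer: 10829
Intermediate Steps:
N(y) = -49*y
N(-17)*13 = -49*(-17)*13 = 833*13 = 10829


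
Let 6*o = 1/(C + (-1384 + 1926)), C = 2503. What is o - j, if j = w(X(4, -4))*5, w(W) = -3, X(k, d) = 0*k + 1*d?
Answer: 274051/18270 ≈ 15.000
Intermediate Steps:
X(k, d) = d (X(k, d) = 0 + d = d)
j = -15 (j = -3*5 = -15)
o = 1/18270 (o = 1/(6*(2503 + (-1384 + 1926))) = 1/(6*(2503 + 542)) = (⅙)/3045 = (⅙)*(1/3045) = 1/18270 ≈ 5.4735e-5)
o - j = 1/18270 - 1*(-15) = 1/18270 + 15 = 274051/18270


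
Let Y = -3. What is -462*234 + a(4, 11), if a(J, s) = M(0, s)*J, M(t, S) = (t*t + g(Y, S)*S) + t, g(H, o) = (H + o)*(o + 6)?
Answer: -102124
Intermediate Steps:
g(H, o) = (6 + o)*(H + o) (g(H, o) = (H + o)*(6 + o) = (6 + o)*(H + o))
M(t, S) = t + t² + S*(-18 + S² + 3*S) (M(t, S) = (t*t + (S² + 6*(-3) + 6*S - 3*S)*S) + t = (t² + (S² - 18 + 6*S - 3*S)*S) + t = (t² + (-18 + S² + 3*S)*S) + t = (t² + S*(-18 + S² + 3*S)) + t = t + t² + S*(-18 + S² + 3*S))
a(J, s) = J*s*(-18 + s² + 3*s) (a(J, s) = (0 + 0² + s*(-18 + s² + 3*s))*J = (0 + 0 + s*(-18 + s² + 3*s))*J = (s*(-18 + s² + 3*s))*J = J*s*(-18 + s² + 3*s))
-462*234 + a(4, 11) = -462*234 + 4*11*(-18 + 11² + 3*11) = -108108 + 4*11*(-18 + 121 + 33) = -108108 + 4*11*136 = -108108 + 5984 = -102124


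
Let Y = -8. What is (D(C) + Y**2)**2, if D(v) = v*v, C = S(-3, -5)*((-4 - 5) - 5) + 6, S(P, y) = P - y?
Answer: 300304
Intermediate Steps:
C = -22 (C = (-3 - 1*(-5))*((-4 - 5) - 5) + 6 = (-3 + 5)*(-9 - 5) + 6 = 2*(-14) + 6 = -28 + 6 = -22)
D(v) = v**2
(D(C) + Y**2)**2 = ((-22)**2 + (-8)**2)**2 = (484 + 64)**2 = 548**2 = 300304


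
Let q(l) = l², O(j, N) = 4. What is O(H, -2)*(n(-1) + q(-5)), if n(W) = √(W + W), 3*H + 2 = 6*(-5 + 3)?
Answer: 100 + 4*I*√2 ≈ 100.0 + 5.6569*I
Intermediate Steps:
H = -14/3 (H = -⅔ + (6*(-5 + 3))/3 = -⅔ + (6*(-2))/3 = -⅔ + (⅓)*(-12) = -⅔ - 4 = -14/3 ≈ -4.6667)
n(W) = √2*√W (n(W) = √(2*W) = √2*√W)
O(H, -2)*(n(-1) + q(-5)) = 4*(√2*√(-1) + (-5)²) = 4*(√2*I + 25) = 4*(I*√2 + 25) = 4*(25 + I*√2) = 100 + 4*I*√2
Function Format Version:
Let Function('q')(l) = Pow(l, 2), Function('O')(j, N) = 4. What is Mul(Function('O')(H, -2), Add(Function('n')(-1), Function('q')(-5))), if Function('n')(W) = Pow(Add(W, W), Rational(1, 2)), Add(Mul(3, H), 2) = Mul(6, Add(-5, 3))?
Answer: Add(100, Mul(4, I, Pow(2, Rational(1, 2)))) ≈ Add(100.00, Mul(5.6569, I))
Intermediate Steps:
H = Rational(-14, 3) (H = Add(Rational(-2, 3), Mul(Rational(1, 3), Mul(6, Add(-5, 3)))) = Add(Rational(-2, 3), Mul(Rational(1, 3), Mul(6, -2))) = Add(Rational(-2, 3), Mul(Rational(1, 3), -12)) = Add(Rational(-2, 3), -4) = Rational(-14, 3) ≈ -4.6667)
Function('n')(W) = Mul(Pow(2, Rational(1, 2)), Pow(W, Rational(1, 2))) (Function('n')(W) = Pow(Mul(2, W), Rational(1, 2)) = Mul(Pow(2, Rational(1, 2)), Pow(W, Rational(1, 2))))
Mul(Function('O')(H, -2), Add(Function('n')(-1), Function('q')(-5))) = Mul(4, Add(Mul(Pow(2, Rational(1, 2)), Pow(-1, Rational(1, 2))), Pow(-5, 2))) = Mul(4, Add(Mul(Pow(2, Rational(1, 2)), I), 25)) = Mul(4, Add(Mul(I, Pow(2, Rational(1, 2))), 25)) = Mul(4, Add(25, Mul(I, Pow(2, Rational(1, 2))))) = Add(100, Mul(4, I, Pow(2, Rational(1, 2))))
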